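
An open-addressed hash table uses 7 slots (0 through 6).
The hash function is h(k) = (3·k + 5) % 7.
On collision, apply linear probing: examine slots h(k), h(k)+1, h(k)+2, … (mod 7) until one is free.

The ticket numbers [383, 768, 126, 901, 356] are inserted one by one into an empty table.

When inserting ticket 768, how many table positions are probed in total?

2

383 hashes to 6; slot 6 is free -> place at 6.
768 hashes to 6; 6 taken -> place at 0.
126 hashes to 5; slot 5 is free -> place at 5.
901 hashes to 6; 6,0 taken -> place at 1.
356 hashes to 2; slot 2 is free -> place at 2.
Table: [768, 901, 356, _, _, 126, 383]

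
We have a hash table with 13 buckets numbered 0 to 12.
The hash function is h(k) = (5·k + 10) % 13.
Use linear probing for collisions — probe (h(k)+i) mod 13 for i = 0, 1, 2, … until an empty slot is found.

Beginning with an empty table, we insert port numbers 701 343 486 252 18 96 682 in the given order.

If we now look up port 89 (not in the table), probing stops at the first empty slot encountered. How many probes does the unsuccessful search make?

3

Insert 701: h=5, slot 5 empty => index 5.
Insert 343: h=9, slot 9 empty => index 9.
Insert 486: h=9, slot 9 occupied => index 10.
Insert 252: h=9, slots 9,10 occupied => index 11.
Insert 18: h=9, slots 9,10,11 occupied => index 12.
Insert 96: h=9, slots 9,10,11,12 occupied => index 0.
Insert 682: h=1, slot 1 empty => index 1.
Table: [96, 682, _, _, _, 701, _, _, _, 343, 486, 252, 18]
Lookup 89: h=0, probe 0,1,2 → slot 2 empty, not found.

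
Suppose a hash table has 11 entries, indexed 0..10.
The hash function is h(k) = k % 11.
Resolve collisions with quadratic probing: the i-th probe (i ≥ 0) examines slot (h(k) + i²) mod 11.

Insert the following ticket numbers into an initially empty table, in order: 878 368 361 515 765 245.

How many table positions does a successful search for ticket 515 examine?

878: h=9 → slot 9
368: h=5 → slot 5
361: h=9, probe 9,10 → slot 10
515: h=9, probe 9,10,2 → slot 2
765: h=6 → slot 6
245: h=3 → slot 3
Table: [_, _, 515, 245, _, 368, 765, _, _, 878, 361]
Lookup 515: h=9, probe 9,10,2 → found at 2.

3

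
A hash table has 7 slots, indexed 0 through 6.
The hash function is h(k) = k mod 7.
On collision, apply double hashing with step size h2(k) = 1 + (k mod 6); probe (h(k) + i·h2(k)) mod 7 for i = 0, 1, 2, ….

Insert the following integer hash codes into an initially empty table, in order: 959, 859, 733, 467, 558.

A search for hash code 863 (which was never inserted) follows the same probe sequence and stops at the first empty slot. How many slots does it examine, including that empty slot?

2

959: h=0 -> slot 0
859: h=5 -> slot 5
733: h=5, h2=2, probe 5,0,2 -> slot 2
467: h=5, h2=6, probe 5,4 -> slot 4
558: h=5, h2=1, probe 5,6 -> slot 6
Table: [959, ∅, 733, ∅, 467, 859, 558]
Lookup 863: h=2, h2=6, probe 2,1 → slot 1 empty, not found.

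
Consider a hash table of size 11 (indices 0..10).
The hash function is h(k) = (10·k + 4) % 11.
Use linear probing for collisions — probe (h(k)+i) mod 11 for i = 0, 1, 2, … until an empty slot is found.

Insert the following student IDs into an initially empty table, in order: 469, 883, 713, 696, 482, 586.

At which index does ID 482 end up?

469 hashes to 8; slot 8 is free -> place at 8.
883 hashes to 1; slot 1 is free -> place at 1.
713 hashes to 6; slot 6 is free -> place at 6.
696 hashes to 1; 1 taken -> place at 2.
482 hashes to 6; 6 taken -> place at 7.
586 hashes to 1; 1,2 taken -> place at 3.
Table: [., 883, 696, 586, ., ., 713, 482, 469, ., .]

7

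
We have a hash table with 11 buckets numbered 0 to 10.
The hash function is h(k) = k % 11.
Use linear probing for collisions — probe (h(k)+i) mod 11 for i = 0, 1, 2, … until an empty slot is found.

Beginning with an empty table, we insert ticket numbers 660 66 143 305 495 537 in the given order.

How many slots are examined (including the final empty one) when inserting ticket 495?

4

Insert 660: h=0, slot 0 empty → index 0.
Insert 66: h=0, slot 0 occupied → index 1.
Insert 143: h=0, slots 0,1 occupied → index 2.
Insert 305: h=8, slot 8 empty → index 8.
Insert 495: h=0, slots 0,1,2 occupied → index 3.
Insert 537: h=9, slot 9 empty → index 9.
Table: [660, 66, 143, 495, -, -, -, -, 305, 537, -]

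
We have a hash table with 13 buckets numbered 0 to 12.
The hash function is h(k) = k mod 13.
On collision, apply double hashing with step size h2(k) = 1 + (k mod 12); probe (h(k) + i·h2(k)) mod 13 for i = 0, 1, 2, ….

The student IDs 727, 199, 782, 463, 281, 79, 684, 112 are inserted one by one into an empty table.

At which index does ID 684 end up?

10

727: h=12 => slot 12
199: h=4 => slot 4
782: h=2 => slot 2
463: h=8 => slot 8
281: h=8, h2=6, probe 8,1 => slot 1
79: h=1, h2=8, probe 1,9 => slot 9
684: h=8, h2=1, probe 8,9,10 => slot 10
112: h=8, h2=5, probe 8,0 => slot 0
Table: [112, 281, 782, —, 199, —, —, —, 463, 79, 684, —, 727]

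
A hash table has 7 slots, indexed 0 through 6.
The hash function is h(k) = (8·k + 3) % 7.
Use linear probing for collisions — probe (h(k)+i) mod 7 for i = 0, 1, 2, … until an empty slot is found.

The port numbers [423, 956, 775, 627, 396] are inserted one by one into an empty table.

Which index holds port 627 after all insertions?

2

423 hashes to 6; slot 6 is free -> place at 6.
956 hashes to 0; slot 0 is free -> place at 0.
775 hashes to 1; slot 1 is free -> place at 1.
627 hashes to 0; 0,1 taken -> place at 2.
396 hashes to 0; 0,1,2 taken -> place at 3.
Table: [956, 775, 627, 396, _, _, 423]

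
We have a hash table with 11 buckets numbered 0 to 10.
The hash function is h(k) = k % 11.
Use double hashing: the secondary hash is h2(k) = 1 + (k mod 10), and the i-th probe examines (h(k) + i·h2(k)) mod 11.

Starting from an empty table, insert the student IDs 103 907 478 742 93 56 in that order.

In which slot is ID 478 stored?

103: h=4 -> slot 4
907: h=5 -> slot 5
478: h=5, h2=9, probe 5,3 -> slot 3
742: h=5, h2=3, probe 5,8 -> slot 8
93: h=5, h2=4, probe 5,9 -> slot 9
56: h=1 -> slot 1
Table: [∅, 56, ∅, 478, 103, 907, ∅, ∅, 742, 93, ∅]

3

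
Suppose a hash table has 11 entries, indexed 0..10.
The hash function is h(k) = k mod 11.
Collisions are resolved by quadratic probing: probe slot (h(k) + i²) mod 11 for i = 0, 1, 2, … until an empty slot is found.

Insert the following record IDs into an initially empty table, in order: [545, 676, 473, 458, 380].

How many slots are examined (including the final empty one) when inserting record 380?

3

545: h=6 -> slot 6
676: h=5 -> slot 5
473: h=0 -> slot 0
458: h=7 -> slot 7
380: h=6, probe 6,7,10 -> slot 10
Table: [473, _, _, _, _, 676, 545, 458, _, _, 380]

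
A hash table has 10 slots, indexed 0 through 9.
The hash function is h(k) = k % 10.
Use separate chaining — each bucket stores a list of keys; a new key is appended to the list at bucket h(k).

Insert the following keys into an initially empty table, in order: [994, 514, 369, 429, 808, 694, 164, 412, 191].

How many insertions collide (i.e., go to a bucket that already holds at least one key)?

4

994 -> bucket 4
514 -> bucket 4 (collision)
369 -> bucket 9
429 -> bucket 9 (collision)
808 -> bucket 8
694 -> bucket 4 (collision)
164 -> bucket 4 (collision)
412 -> bucket 2
191 -> bucket 1
Final buckets:
0: ∅
1: 191
2: 412
3: ∅
4: 994 -> 514 -> 694 -> 164
5: ∅
6: ∅
7: ∅
8: 808
9: 369 -> 429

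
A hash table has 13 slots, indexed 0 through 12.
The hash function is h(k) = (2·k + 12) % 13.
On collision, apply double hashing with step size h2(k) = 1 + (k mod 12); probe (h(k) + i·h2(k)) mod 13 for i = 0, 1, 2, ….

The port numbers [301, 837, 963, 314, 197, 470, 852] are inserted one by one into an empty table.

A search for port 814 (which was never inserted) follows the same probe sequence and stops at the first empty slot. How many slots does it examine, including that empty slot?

301: h=3 → slot 3
837: h=9 → slot 9
963: h=1 → slot 1
314: h=3, h2=3, probe 3,6 → slot 6
197: h=3, h2=6, probe 3,9,2 → slot 2
470: h=3, h2=3, probe 3,6,9,12 → slot 12
852: h=0 → slot 0
Table: [852, 963, 197, 301, -, -, 314, -, -, 837, -, -, 470]
Lookup 814: h=2, h2=11, probe 2,0,11 → slot 11 empty, not found.

3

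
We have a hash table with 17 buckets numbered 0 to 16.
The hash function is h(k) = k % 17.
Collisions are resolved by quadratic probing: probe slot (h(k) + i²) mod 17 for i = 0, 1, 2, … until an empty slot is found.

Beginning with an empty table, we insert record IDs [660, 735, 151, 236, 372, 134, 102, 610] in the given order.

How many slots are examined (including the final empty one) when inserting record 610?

6

Insert 660: h=14, slot 14 empty -> index 14.
Insert 735: h=4, slot 4 empty -> index 4.
Insert 151: h=15, slot 15 empty -> index 15.
Insert 236: h=15, slot 15 occupied -> index 16.
Insert 372: h=15, slots 15,16 occupied -> index 2.
Insert 134: h=15, slots 15,16,2 occupied -> index 7.
Insert 102: h=0, slot 0 empty -> index 0.
Insert 610: h=15, slots 15,16,2,7,14 occupied -> index 6.
Table: [102, -, 372, -, 735, -, 610, 134, -, -, -, -, -, -, 660, 151, 236]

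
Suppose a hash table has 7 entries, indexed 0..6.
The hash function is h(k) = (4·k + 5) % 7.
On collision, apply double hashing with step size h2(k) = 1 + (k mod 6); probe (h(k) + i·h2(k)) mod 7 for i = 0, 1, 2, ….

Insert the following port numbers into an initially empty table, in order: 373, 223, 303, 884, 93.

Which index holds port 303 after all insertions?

3

373: h=6 → slot 6
223: h=1 → slot 1
303: h=6, h2=4, probe 6,3 → slot 3
884: h=6, h2=3, probe 6,2 → slot 2
93: h=6, h2=4, probe 6,3,0 → slot 0
Table: [93, 223, 884, 303, ., ., 373]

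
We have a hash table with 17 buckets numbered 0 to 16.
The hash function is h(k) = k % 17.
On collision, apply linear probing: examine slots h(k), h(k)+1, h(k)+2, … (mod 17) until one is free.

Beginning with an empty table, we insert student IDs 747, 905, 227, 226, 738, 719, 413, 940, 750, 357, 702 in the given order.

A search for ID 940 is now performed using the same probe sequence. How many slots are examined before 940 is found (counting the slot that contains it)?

Insert 747: h=16, slot 16 empty → index 16.
Insert 905: h=4, slot 4 empty → index 4.
Insert 227: h=6, slot 6 empty → index 6.
Insert 226: h=5, slot 5 empty → index 5.
Insert 738: h=7, slot 7 empty → index 7.
Insert 719: h=5, slots 5,6,7 occupied → index 8.
Insert 413: h=5, slots 5,6,7,8 occupied → index 9.
Insert 940: h=5, slots 5,6,7,8,9 occupied → index 10.
Insert 750: h=2, slot 2 empty → index 2.
Insert 357: h=0, slot 0 empty → index 0.
Insert 702: h=5, slots 5,6,7,8,9,10 occupied → index 11.
Table: [357, ∅, 750, ∅, 905, 226, 227, 738, 719, 413, 940, 702, ∅, ∅, ∅, ∅, 747]
Lookup 940: h=5, probe 5,6,7,8,9,10 → found at 10.

6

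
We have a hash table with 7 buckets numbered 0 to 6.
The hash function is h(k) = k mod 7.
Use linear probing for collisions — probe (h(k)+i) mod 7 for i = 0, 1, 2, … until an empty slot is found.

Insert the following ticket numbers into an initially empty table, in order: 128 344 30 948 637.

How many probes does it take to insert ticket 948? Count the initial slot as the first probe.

2

128: h=2 → slot 2
344: h=1 → slot 1
30: h=2, probe 2,3 → slot 3
948: h=3, probe 3,4 → slot 4
637: h=0 → slot 0
Table: [637, 344, 128, 30, 948, ., .]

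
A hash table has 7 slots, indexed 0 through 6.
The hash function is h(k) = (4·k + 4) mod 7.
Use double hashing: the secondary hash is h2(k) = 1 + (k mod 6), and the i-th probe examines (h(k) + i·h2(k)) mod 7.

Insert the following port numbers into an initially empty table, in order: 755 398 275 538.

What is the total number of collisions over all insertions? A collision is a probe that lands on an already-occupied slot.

755: h=0 -> slot 0
398: h=0, h2=3, probe 0,3 -> slot 3
275: h=5 -> slot 5
538: h=0, h2=5, probe 0,5,3,1 -> slot 1
Table: [755, 538, -, 398, -, 275, -]

4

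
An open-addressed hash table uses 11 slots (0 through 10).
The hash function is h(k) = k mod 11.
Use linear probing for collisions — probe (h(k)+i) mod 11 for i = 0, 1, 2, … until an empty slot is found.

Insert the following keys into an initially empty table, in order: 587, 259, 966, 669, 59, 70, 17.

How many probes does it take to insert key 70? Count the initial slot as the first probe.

587: h=4 -> slot 4
259: h=6 -> slot 6
966: h=9 -> slot 9
669: h=9, probe 9,10 -> slot 10
59: h=4, probe 4,5 -> slot 5
70: h=4, probe 4,5,6,7 -> slot 7
17: h=6, probe 6,7,8 -> slot 8
Table: [-, -, -, -, 587, 59, 259, 70, 17, 966, 669]

4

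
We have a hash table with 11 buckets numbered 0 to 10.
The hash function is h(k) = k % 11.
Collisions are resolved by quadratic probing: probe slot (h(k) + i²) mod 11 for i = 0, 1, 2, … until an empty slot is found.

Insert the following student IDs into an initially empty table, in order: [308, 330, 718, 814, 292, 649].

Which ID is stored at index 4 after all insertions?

308: h=0 => slot 0
330: h=0, probe 0,1 => slot 1
718: h=3 => slot 3
814: h=0, probe 0,1,4 => slot 4
292: h=6 => slot 6
649: h=0, probe 0,1,4,9 => slot 9
Table: [308, 330, -, 718, 814, -, 292, -, -, 649, -]

814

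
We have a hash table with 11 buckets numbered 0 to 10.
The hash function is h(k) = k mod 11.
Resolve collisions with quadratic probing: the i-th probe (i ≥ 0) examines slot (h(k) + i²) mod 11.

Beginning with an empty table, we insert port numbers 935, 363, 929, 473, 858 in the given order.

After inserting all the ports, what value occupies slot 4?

473

Insert 935: h=0, slot 0 empty → index 0.
Insert 363: h=0, slot 0 occupied → index 1.
Insert 929: h=5, slot 5 empty → index 5.
Insert 473: h=0, slots 0,1 occupied → index 4.
Insert 858: h=0, slots 0,1,4 occupied → index 9.
Table: [935, 363, —, —, 473, 929, —, —, —, 858, —]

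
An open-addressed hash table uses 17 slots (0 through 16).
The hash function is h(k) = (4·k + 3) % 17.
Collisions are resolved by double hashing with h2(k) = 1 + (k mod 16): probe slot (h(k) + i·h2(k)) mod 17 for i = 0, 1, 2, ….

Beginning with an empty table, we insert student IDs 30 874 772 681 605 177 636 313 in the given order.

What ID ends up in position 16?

177

30 hashes to 4; slot 4 is free -> place at 4.
874 hashes to 14; slot 14 is free -> place at 14.
772 hashes to 14, h2=5; 14 taken -> place at 2.
681 hashes to 7; slot 7 is free -> place at 7.
605 hashes to 9; slot 9 is free -> place at 9.
177 hashes to 14, h2=2; 14 taken -> place at 16.
636 hashes to 14, h2=13; 14 taken -> place at 10.
313 hashes to 14, h2=10; 14,7 taken -> place at 0.
Table: [313, _, 772, _, 30, _, _, 681, _, 605, 636, _, _, _, 874, _, 177]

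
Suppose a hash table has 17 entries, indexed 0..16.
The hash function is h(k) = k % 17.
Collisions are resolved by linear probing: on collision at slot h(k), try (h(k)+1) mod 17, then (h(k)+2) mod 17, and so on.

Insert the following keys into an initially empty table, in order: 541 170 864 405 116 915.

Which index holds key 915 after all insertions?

2

Insert 541: h=14, slot 14 empty → index 14.
Insert 170: h=0, slot 0 empty → index 0.
Insert 864: h=14, slot 14 occupied → index 15.
Insert 405: h=14, slots 14,15 occupied → index 16.
Insert 116: h=14, slots 14,15,16,0 occupied → index 1.
Insert 915: h=14, slots 14,15,16,0,1 occupied → index 2.
Table: [170, 116, 915, _, _, _, _, _, _, _, _, _, _, _, 541, 864, 405]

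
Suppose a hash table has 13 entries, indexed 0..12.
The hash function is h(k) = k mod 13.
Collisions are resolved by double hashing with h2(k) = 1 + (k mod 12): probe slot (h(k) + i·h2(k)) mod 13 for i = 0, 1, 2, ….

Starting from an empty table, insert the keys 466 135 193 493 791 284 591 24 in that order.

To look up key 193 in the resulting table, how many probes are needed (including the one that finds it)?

466 hashes to 11; slot 11 is free => place at 11.
135 hashes to 5; slot 5 is free => place at 5.
193 hashes to 11, h2=2; 11 taken => place at 0.
493 hashes to 12; slot 12 is free => place at 12.
791 hashes to 11, h2=12; 11 taken => place at 10.
284 hashes to 11, h2=9; 11 taken => place at 7.
591 hashes to 6; slot 6 is free => place at 6.
24 hashes to 11, h2=1; 11,12,0 taken => place at 1.
Table: [193, 24, —, —, —, 135, 591, 284, —, —, 791, 466, 493]
Lookup 193: h=11, h2=2, probe 11,0 → found at 0.

2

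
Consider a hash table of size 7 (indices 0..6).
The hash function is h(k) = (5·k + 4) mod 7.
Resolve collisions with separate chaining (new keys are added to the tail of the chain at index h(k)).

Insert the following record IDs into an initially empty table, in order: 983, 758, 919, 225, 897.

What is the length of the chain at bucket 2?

983 -> bucket 5
758 -> bucket 0
919 -> bucket 0 (collision)
225 -> bucket 2
897 -> bucket 2 (collision)
Final buckets:
0: 758 -> 919
1: -
2: 225 -> 897
3: -
4: -
5: 983
6: -

2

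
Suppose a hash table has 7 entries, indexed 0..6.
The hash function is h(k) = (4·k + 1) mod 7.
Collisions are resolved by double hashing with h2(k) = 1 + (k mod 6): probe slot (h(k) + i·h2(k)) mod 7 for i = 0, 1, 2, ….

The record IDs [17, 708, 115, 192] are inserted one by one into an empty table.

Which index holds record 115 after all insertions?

Insert 17: h=6, slot 6 empty → index 6.
Insert 708: h=5, slot 5 empty → index 5.
Insert 115: h=6, h2=2, slot 6 occupied → index 1.
Insert 192: h=6, h2=1, slot 6 occupied → index 0.
Table: [192, 115, -, -, -, 708, 17]

1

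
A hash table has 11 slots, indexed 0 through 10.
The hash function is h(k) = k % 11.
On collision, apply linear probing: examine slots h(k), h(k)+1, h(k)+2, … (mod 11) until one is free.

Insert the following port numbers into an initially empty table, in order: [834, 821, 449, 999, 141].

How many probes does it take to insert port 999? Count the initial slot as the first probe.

3

Insert 834: h=9, slot 9 empty -> index 9.
Insert 821: h=7, slot 7 empty -> index 7.
Insert 449: h=9, slot 9 occupied -> index 10.
Insert 999: h=9, slots 9,10 occupied -> index 0.
Insert 141: h=9, slots 9,10,0 occupied -> index 1.
Table: [999, 141, —, —, —, —, —, 821, —, 834, 449]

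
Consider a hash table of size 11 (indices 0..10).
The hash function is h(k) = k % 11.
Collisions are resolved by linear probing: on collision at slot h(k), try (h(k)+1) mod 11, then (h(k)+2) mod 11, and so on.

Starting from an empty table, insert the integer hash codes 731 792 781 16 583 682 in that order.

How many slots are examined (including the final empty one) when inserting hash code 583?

731: h=5 -> slot 5
792: h=0 -> slot 0
781: h=0, probe 0,1 -> slot 1
16: h=5, probe 5,6 -> slot 6
583: h=0, probe 0,1,2 -> slot 2
682: h=0, probe 0,1,2,3 -> slot 3
Table: [792, 781, 583, 682, ., 731, 16, ., ., ., .]

3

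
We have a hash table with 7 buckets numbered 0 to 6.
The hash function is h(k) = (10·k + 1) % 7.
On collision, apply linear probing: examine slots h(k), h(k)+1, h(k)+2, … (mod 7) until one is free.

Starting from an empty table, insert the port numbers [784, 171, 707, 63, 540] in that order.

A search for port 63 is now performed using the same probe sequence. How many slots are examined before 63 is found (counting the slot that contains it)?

784: h=1 => slot 1
171: h=3 => slot 3
707: h=1, probe 1,2 => slot 2
63: h=1, probe 1,2,3,4 => slot 4
540: h=4, probe 4,5 => slot 5
Table: [., 784, 707, 171, 63, 540, .]
Lookup 63: h=1, probe 1,2,3,4 → found at 4.

4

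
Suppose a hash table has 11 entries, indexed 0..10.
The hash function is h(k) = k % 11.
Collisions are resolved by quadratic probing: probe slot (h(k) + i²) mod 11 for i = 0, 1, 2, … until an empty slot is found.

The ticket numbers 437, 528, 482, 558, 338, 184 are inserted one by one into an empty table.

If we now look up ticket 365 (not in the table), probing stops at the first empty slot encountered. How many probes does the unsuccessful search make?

Insert 437: h=8, slot 8 empty -> index 8.
Insert 528: h=0, slot 0 empty -> index 0.
Insert 482: h=9, slot 9 empty -> index 9.
Insert 558: h=8, slots 8,9 occupied -> index 1.
Insert 338: h=8, slots 8,9,1 occupied -> index 6.
Insert 184: h=8, slots 8,9,1,6 occupied -> index 2.
Table: [528, 558, 184, -, -, -, 338, -, 437, 482, -]
Lookup 365: h=2, probe 2,3 → slot 3 empty, not found.

2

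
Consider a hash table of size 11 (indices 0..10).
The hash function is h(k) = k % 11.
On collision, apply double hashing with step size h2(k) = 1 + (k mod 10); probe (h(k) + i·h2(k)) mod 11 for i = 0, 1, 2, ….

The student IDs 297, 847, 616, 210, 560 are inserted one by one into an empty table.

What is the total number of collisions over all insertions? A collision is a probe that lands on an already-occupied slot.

297: h=0 -> slot 0
847: h=0, h2=8, probe 0,8 -> slot 8
616: h=0, h2=7, probe 0,7 -> slot 7
210: h=1 -> slot 1
560: h=10 -> slot 10
Table: [297, 210, -, -, -, -, -, 616, 847, -, 560]

2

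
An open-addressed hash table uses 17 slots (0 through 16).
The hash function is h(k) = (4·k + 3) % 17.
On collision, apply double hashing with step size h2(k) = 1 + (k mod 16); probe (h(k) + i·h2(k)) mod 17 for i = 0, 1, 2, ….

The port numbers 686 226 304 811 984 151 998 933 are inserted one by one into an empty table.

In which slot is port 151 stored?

Insert 686: h=10, slot 10 empty → index 10.
Insert 226: h=6, slot 6 empty → index 6.
Insert 304: h=12, slot 12 empty → index 12.
Insert 811: h=0, slot 0 empty → index 0.
Insert 984: h=12, h2=9, slot 12 occupied → index 4.
Insert 151: h=12, h2=8, slot 12 occupied → index 3.
Insert 998: h=0, h2=7, slot 0 occupied → index 7.
Insert 933: h=12, h2=6, slot 12 occupied → index 1.
Table: [811, 933, ., 151, 984, ., 226, 998, ., ., 686, ., 304, ., ., ., .]

3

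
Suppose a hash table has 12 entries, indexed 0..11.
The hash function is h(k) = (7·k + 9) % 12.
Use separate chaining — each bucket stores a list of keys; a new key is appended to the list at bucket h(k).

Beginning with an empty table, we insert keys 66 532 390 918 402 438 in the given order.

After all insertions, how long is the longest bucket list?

5

Insert 66: h=3, bucket 3 empty -> new chain.
Insert 532: h=1, bucket 1 empty -> new chain.
Insert 390: h=3, bucket 3 nonempty -> append to chain.
Insert 918: h=3, bucket 3 nonempty -> append to chain.
Insert 402: h=3, bucket 3 nonempty -> append to chain.
Insert 438: h=3, bucket 3 nonempty -> append to chain.
Final buckets:
0: .
1: 532
2: .
3: 66 -> 390 -> 918 -> 402 -> 438
4: .
5: .
6: .
7: .
8: .
9: .
10: .
11: .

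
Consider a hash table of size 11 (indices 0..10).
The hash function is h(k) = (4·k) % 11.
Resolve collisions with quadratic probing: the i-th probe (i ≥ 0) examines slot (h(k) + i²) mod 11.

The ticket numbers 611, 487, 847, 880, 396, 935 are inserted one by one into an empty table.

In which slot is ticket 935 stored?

611: h=2 -> slot 2
487: h=1 -> slot 1
847: h=0 -> slot 0
880: h=0, probe 0,1,4 -> slot 4
396: h=0, probe 0,1,4,9 -> slot 9
935: h=0, probe 0,1,4,9,5 -> slot 5
Table: [847, 487, 611, -, 880, 935, -, -, -, 396, -]

5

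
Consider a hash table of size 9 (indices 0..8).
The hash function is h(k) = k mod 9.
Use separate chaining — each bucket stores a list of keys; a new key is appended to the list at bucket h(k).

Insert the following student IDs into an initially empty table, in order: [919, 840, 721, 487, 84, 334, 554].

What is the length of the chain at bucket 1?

919 -> bucket 1
840 -> bucket 3
721 -> bucket 1 (collision)
487 -> bucket 1 (collision)
84 -> bucket 3 (collision)
334 -> bucket 1 (collision)
554 -> bucket 5
Final buckets:
0: .
1: 919 -> 721 -> 487 -> 334
2: .
3: 840 -> 84
4: .
5: 554
6: .
7: .
8: .

4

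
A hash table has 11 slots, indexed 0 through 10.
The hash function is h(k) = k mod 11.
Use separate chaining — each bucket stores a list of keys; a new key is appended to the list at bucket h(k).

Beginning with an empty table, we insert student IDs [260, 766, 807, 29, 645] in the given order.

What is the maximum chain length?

4

Insert 260: h=7, bucket 7 empty -> new chain.
Insert 766: h=7, bucket 7 nonempty -> append to chain.
Insert 807: h=4, bucket 4 empty -> new chain.
Insert 29: h=7, bucket 7 nonempty -> append to chain.
Insert 645: h=7, bucket 7 nonempty -> append to chain.
Final buckets:
0: —
1: —
2: —
3: —
4: 807
5: —
6: —
7: 260 -> 766 -> 29 -> 645
8: —
9: —
10: —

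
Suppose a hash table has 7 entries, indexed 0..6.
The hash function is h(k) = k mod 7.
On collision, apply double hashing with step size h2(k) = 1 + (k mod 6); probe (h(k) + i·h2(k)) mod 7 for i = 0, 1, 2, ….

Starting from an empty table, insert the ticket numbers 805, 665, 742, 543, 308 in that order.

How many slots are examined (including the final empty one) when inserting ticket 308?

Insert 805: h=0, slot 0 empty → index 0.
Insert 665: h=0, h2=6, slot 0 occupied → index 6.
Insert 742: h=0, h2=5, slot 0 occupied → index 5.
Insert 543: h=4, slot 4 empty → index 4.
Insert 308: h=0, h2=3, slot 0 occupied → index 3.
Table: [805, -, -, 308, 543, 742, 665]

2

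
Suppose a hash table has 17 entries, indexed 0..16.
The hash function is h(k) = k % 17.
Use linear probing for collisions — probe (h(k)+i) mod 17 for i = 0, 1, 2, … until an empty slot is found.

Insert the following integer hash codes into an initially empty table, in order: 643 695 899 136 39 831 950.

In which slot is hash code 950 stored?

2

643: h=14 -> slot 14
695: h=15 -> slot 15
899: h=15, probe 15,16 -> slot 16
136: h=0 -> slot 0
39: h=5 -> slot 5
831: h=15, probe 15,16,0,1 -> slot 1
950: h=15, probe 15,16,0,1,2 -> slot 2
Table: [136, 831, 950, ., ., 39, ., ., ., ., ., ., ., ., 643, 695, 899]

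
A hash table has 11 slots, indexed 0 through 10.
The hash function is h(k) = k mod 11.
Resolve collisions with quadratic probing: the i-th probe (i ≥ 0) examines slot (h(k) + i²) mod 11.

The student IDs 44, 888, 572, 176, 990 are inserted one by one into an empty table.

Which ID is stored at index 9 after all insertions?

44 hashes to 0; slot 0 is free → place at 0.
888 hashes to 8; slot 8 is free → place at 8.
572 hashes to 0; 0 taken → place at 1.
176 hashes to 0; 0,1 taken → place at 4.
990 hashes to 0; 0,1,4 taken → place at 9.
Table: [44, 572, -, -, 176, -, -, -, 888, 990, -]

990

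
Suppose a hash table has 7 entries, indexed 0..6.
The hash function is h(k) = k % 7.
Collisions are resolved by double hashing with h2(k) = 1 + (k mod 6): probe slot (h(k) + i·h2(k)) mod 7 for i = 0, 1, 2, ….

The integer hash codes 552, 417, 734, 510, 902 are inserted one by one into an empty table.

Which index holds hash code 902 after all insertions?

552: h=6 -> slot 6
417: h=4 -> slot 4
734: h=6, h2=3, probe 6,2 -> slot 2
510: h=6, h2=1, probe 6,0 -> slot 0
902: h=6, h2=3, probe 6,2,5 -> slot 5
Table: [510, ∅, 734, ∅, 417, 902, 552]

5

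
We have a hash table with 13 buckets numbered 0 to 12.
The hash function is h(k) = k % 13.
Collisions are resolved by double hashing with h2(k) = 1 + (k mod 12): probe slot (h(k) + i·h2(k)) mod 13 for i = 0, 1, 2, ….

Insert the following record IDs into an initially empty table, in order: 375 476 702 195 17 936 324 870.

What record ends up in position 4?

375 hashes to 11; slot 11 is free -> place at 11.
476 hashes to 8; slot 8 is free -> place at 8.
702 hashes to 0; slot 0 is free -> place at 0.
195 hashes to 0, h2=4; 0 taken -> place at 4.
17 hashes to 4, h2=6; 4 taken -> place at 10.
936 hashes to 0, h2=1; 0 taken -> place at 1.
324 hashes to 12; slot 12 is free -> place at 12.
870 hashes to 12, h2=7; 12 taken -> place at 6.
Table: [702, 936, ., ., 195, ., 870, ., 476, ., 17, 375, 324]

195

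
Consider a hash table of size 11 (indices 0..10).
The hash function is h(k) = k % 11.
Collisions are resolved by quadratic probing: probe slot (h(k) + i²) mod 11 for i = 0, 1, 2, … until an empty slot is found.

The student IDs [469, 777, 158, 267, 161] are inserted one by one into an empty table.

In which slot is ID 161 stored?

0

469: h=7 → slot 7
777: h=7, probe 7,8 → slot 8
158: h=4 → slot 4
267: h=3 → slot 3
161: h=7, probe 7,8,0 → slot 0
Table: [161, ., ., 267, 158, ., ., 469, 777, ., .]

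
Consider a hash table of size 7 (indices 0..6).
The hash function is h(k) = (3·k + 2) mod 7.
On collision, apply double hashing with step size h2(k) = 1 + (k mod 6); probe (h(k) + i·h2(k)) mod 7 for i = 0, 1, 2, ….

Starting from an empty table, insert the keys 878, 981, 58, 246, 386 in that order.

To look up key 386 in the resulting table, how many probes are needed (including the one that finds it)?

4

878: h=4 => slot 4
981: h=5 => slot 5
58: h=1 => slot 1
246: h=5, h2=1, probe 5,6 => slot 6
386: h=5, h2=3, probe 5,1,4,0 => slot 0
Table: [386, 58, -, -, 878, 981, 246]
Lookup 386: h=5, h2=3, probe 5,1,4,0 → found at 0.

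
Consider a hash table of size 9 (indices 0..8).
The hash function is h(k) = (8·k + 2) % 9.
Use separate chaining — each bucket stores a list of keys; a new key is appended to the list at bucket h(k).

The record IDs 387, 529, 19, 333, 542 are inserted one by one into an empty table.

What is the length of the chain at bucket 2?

2

387 -> bucket 2
529 -> bucket 4
19 -> bucket 1
333 -> bucket 2 (collision)
542 -> bucket 0
Final buckets:
0: 542
1: 19
2: 387 -> 333
3: ∅
4: 529
5: ∅
6: ∅
7: ∅
8: ∅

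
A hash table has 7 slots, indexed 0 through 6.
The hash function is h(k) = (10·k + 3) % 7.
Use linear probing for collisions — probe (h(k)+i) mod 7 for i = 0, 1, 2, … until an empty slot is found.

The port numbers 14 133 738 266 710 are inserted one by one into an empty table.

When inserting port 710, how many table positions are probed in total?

3

14: h=3 → slot 3
133: h=3, probe 3,4 → slot 4
738: h=5 → slot 5
266: h=3, probe 3,4,5,6 → slot 6
710: h=5, probe 5,6,0 → slot 0
Table: [710, _, _, 14, 133, 738, 266]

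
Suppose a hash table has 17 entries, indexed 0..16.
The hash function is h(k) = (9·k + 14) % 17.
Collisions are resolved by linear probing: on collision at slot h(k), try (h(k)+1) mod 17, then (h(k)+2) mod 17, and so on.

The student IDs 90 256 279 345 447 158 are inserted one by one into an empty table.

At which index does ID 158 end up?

90: h=8 → slot 8
256: h=6 → slot 6
279: h=9 → slot 9
345: h=8, probe 8,9,10 → slot 10
447: h=8, probe 8,9,10,11 → slot 11
158: h=8, probe 8,9,10,11,12 → slot 12
Table: [-, -, -, -, -, -, 256, -, 90, 279, 345, 447, 158, -, -, -, -]

12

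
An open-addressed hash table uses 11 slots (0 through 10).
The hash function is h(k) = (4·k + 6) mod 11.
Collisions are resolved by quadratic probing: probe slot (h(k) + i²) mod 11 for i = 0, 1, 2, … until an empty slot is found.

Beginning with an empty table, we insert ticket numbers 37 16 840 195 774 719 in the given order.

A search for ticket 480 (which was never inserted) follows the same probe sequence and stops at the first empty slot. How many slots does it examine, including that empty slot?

37 hashes to 0; slot 0 is free → place at 0.
16 hashes to 4; slot 4 is free → place at 4.
840 hashes to 0; 0 taken → place at 1.
195 hashes to 5; slot 5 is free → place at 5.
774 hashes to 0; 0,1,4 taken → place at 9.
719 hashes to 0; 0,1,4,9,5 taken → place at 3.
Table: [37, 840, —, 719, 16, 195, —, —, —, 774, —]
Lookup 480: h=1, probe 1,2 → slot 2 empty, not found.

2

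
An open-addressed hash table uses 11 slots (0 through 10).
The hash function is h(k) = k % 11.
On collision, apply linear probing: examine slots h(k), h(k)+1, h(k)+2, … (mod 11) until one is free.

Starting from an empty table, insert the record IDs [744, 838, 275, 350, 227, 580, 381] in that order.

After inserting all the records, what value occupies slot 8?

227

Insert 744: h=7, slot 7 empty → index 7.
Insert 838: h=2, slot 2 empty → index 2.
Insert 275: h=0, slot 0 empty → index 0.
Insert 350: h=9, slot 9 empty → index 9.
Insert 227: h=7, slot 7 occupied → index 8.
Insert 580: h=8, slots 8,9 occupied → index 10.
Insert 381: h=7, slots 7,8,9,10,0 occupied → index 1.
Table: [275, 381, 838, ., ., ., ., 744, 227, 350, 580]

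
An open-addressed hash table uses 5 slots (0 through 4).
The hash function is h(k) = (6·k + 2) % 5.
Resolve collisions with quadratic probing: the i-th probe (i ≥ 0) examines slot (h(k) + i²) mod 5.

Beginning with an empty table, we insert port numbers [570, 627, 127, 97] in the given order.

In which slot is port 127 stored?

0

570 hashes to 2; slot 2 is free => place at 2.
627 hashes to 4; slot 4 is free => place at 4.
127 hashes to 4; 4 taken => place at 0.
97 hashes to 4; 4,0 taken => place at 3.
Table: [127, ∅, 570, 97, 627]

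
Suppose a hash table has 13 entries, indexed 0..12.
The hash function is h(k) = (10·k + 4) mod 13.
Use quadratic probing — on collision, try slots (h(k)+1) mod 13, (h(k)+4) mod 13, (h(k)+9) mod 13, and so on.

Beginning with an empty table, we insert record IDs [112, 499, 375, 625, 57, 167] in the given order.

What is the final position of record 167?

Insert 112: h=6, slot 6 empty → index 6.
Insert 499: h=2, slot 2 empty → index 2.
Insert 375: h=10, slot 10 empty → index 10.
Insert 625: h=1, slot 1 empty → index 1.
Insert 57: h=2, slot 2 occupied → index 3.
Insert 167: h=10, slot 10 occupied → index 11.
Table: [—, 625, 499, 57, —, —, 112, —, —, —, 375, 167, —]

11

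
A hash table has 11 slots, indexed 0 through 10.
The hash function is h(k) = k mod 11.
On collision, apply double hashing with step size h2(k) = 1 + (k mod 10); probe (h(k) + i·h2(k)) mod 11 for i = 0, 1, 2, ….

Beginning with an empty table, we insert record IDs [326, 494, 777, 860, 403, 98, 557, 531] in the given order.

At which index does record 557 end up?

Insert 326: h=7, slot 7 empty => index 7.
Insert 494: h=10, slot 10 empty => index 10.
Insert 777: h=7, h2=8, slot 7 occupied => index 4.
Insert 860: h=2, slot 2 empty => index 2.
Insert 403: h=7, h2=4, slot 7 occupied => index 0.
Insert 98: h=10, h2=9, slot 10 occupied => index 8.
Insert 557: h=7, h2=8, slots 7,4 occupied => index 1.
Insert 531: h=3, slot 3 empty => index 3.
Table: [403, 557, 860, 531, 777, ., ., 326, 98, ., 494]

1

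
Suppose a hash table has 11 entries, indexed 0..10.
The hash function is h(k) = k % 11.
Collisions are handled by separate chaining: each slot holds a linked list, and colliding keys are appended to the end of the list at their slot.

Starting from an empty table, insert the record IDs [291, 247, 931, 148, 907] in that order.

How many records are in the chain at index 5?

Insert 291: h=5, bucket 5 empty -> new chain.
Insert 247: h=5, bucket 5 nonempty -> append to chain.
Insert 931: h=7, bucket 7 empty -> new chain.
Insert 148: h=5, bucket 5 nonempty -> append to chain.
Insert 907: h=5, bucket 5 nonempty -> append to chain.
Final buckets:
0: —
1: —
2: —
3: —
4: —
5: 291 -> 247 -> 148 -> 907
6: —
7: 931
8: —
9: —
10: —

4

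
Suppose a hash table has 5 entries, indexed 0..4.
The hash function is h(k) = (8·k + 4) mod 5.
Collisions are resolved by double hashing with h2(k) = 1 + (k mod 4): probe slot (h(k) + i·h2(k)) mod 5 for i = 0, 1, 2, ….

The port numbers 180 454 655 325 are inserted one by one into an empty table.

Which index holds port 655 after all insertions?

3

Insert 180: h=4, slot 4 empty => index 4.
Insert 454: h=1, slot 1 empty => index 1.
Insert 655: h=4, h2=4, slot 4 occupied => index 3.
Insert 325: h=4, h2=2, slots 4,1,3 occupied => index 0.
Table: [325, 454, ., 655, 180]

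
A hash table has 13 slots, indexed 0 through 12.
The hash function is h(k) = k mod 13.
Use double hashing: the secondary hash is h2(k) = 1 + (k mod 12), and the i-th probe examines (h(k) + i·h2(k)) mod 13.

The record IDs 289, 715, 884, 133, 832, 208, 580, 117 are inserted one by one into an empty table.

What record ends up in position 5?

289: h=3 => slot 3
715: h=0 => slot 0
884: h=0, h2=9, probe 0,9 => slot 9
133: h=3, h2=2, probe 3,5 => slot 5
832: h=0, h2=5, probe 0,5,10 => slot 10
208: h=0, h2=5, probe 0,5,10,2 => slot 2
580: h=8 => slot 8
117: h=0, h2=10, probe 0,10,7 => slot 7
Table: [715, -, 208, 289, -, 133, -, 117, 580, 884, 832, -, -]

133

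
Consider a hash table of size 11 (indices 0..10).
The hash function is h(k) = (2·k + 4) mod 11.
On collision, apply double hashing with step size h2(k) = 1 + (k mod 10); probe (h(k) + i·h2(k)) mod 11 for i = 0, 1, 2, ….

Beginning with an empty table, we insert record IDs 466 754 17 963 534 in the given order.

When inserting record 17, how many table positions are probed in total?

466 hashes to 1; slot 1 is free -> place at 1.
754 hashes to 5; slot 5 is free -> place at 5.
17 hashes to 5, h2=8; 5 taken -> place at 2.
963 hashes to 5, h2=4; 5 taken -> place at 9.
534 hashes to 5, h2=5; 5 taken -> place at 10.
Table: [_, 466, 17, _, _, 754, _, _, _, 963, 534]

2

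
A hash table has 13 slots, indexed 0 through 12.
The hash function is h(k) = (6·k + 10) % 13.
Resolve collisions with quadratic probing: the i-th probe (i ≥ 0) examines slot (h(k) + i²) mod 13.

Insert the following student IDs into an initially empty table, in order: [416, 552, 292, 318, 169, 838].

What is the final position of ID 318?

11

416 hashes to 10; slot 10 is free -> place at 10.
552 hashes to 7; slot 7 is free -> place at 7.
292 hashes to 7; 7 taken -> place at 8.
318 hashes to 7; 7,8 taken -> place at 11.
169 hashes to 10; 10,11 taken -> place at 1.
838 hashes to 7; 7,8,11 taken -> place at 3.
Table: [∅, 169, ∅, 838, ∅, ∅, ∅, 552, 292, ∅, 416, 318, ∅]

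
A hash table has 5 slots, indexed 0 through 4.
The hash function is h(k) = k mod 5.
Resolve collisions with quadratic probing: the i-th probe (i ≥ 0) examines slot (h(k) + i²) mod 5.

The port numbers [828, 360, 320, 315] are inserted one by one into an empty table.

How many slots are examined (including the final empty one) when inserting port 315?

828 hashes to 3; slot 3 is free → place at 3.
360 hashes to 0; slot 0 is free → place at 0.
320 hashes to 0; 0 taken → place at 1.
315 hashes to 0; 0,1 taken → place at 4.
Table: [360, 320, —, 828, 315]

3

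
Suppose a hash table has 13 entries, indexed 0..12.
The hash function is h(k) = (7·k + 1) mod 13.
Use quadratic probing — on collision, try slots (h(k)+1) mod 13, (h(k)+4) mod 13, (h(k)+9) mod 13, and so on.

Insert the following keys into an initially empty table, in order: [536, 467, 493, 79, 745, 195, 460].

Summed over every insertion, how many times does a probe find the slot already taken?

536 hashes to 9; slot 9 is free => place at 9.
467 hashes to 7; slot 7 is free => place at 7.
493 hashes to 7; 7 taken => place at 8.
79 hashes to 8; 8,9 taken => place at 12.
745 hashes to 3; slot 3 is free => place at 3.
195 hashes to 1; slot 1 is free => place at 1.
460 hashes to 10; slot 10 is free => place at 10.
Table: [∅, 195, ∅, 745, ∅, ∅, ∅, 467, 493, 536, 460, ∅, 79]

3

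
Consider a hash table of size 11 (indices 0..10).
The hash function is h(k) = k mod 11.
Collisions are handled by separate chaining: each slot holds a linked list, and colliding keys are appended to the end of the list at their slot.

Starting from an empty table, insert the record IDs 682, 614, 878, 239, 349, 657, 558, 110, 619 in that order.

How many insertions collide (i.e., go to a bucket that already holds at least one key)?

5

Insert 682: h=0, bucket 0 empty → new chain.
Insert 614: h=9, bucket 9 empty → new chain.
Insert 878: h=9, bucket 9 nonempty → append to chain.
Insert 239: h=8, bucket 8 empty → new chain.
Insert 349: h=8, bucket 8 nonempty → append to chain.
Insert 657: h=8, bucket 8 nonempty → append to chain.
Insert 558: h=8, bucket 8 nonempty → append to chain.
Insert 110: h=0, bucket 0 nonempty → append to chain.
Insert 619: h=3, bucket 3 empty → new chain.
Final buckets:
0: 682 -> 110
1: —
2: —
3: 619
4: —
5: —
6: —
7: —
8: 239 -> 349 -> 657 -> 558
9: 614 -> 878
10: —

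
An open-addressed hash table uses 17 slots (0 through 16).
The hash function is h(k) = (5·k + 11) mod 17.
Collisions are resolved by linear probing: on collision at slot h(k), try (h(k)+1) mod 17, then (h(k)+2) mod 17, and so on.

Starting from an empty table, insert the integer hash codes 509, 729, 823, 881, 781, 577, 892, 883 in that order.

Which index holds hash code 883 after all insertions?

9

Insert 509: h=6, slot 6 empty -> index 6.
Insert 729: h=1, slot 1 empty -> index 1.
Insert 823: h=12, slot 12 empty -> index 12.
Insert 881: h=13, slot 13 empty -> index 13.
Insert 781: h=6, slot 6 occupied -> index 7.
Insert 577: h=6, slots 6,7 occupied -> index 8.
Insert 892: h=0, slot 0 empty -> index 0.
Insert 883: h=6, slots 6,7,8 occupied -> index 9.
Table: [892, 729, _, _, _, _, 509, 781, 577, 883, _, _, 823, 881, _, _, _]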